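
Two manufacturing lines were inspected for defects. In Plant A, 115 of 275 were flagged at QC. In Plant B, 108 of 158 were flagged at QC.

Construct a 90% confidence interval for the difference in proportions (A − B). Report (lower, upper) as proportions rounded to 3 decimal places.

Sample proportions: 115/275 = 0.4182, 108/158 = 0.6835.
Each SE is √(p̂(1−p̂)/n): √(0.4182·0.5818/275) = 0.02974 and √(0.6835·0.3165/158) = 0.03700.
SE(p̂₁ − p̂₂) = √(SE₁² + SE₂²) = √(0.0008844676 + 0.001369) = 0.04747, since the two samples are independent.
At 90% confidence z* = 1.645; margin = 1.645 × 0.04747 = 0.07809.
The difference is 0.4182 − 0.6835 = -0.2653, so the interval is -0.2653 ± 0.07809 = (-0.343, -0.187).

(-0.343, -0.187)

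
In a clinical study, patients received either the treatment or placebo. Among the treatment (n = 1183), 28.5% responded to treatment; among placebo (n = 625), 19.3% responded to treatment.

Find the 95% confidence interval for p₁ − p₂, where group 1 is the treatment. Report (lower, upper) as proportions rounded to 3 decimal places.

Each SE is √(p̂(1−p̂)/n): √(0.2850·0.7150/1183) = 0.01312 and √(0.1930·0.8070/625) = 0.01579.
SE(p̂₁ − p̂₂) = √(SE₁² + SE₂²) = √(0.0001721344 + 0.0002493241) = 0.02053, since the two samples are independent.
At 95% confidence z* = 1.960; margin = 1.960 × 0.02053 = 0.04024.
The difference is 0.2850 − 0.1930 = 0.0920, so the interval is 0.0920 ± 0.04024 = (0.052, 0.132).

(0.052, 0.132)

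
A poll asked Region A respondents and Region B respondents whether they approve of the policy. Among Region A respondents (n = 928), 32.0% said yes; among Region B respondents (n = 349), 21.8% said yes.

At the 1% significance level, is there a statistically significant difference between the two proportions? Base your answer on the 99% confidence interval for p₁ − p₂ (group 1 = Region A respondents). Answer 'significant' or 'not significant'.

The two standard errors are √(0.3200×0.6800/928) = 0.01531 and √(0.2180×0.7820/349) = 0.02210.
Because the samples are independent, SE_diff = √(0.01531² + 0.02210²) = 0.02689.
Using z* = 2.576 for 99%, ME = 2.576 × 0.02689 = 0.06927.
p̂₁ − p̂₂ = 0.1020; interval 0.1020 ± 0.06927 gives (0.03273, 0.17127).
The interval (0.03273, 0.17127) does not contain 0, so the difference is significant.

significant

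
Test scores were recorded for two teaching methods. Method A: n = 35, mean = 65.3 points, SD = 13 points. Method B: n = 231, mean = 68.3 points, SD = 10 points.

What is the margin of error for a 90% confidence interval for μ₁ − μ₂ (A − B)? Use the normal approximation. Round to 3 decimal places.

3.773

Per-group SEs: s₁/√n₁ = 13/√35 = 2.1974, s₂/√n₂ = 10/√231 = 0.6580.
Unpooled SE of the difference: √(4.82856676 + 0.432964) = 2.2938.
Margin of error = z* · SE = 1.645 × 2.2938 = 3.7733.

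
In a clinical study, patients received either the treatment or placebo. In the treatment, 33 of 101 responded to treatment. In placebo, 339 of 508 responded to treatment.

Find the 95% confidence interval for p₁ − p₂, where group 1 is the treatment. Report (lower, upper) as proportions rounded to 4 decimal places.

(-0.4408, -0.2404)

p̂₁ = 33/101 = 0.3267 and p̂₂ = 339/508 = 0.6673.
SE₁ = √(p̂₁(1−p̂₁)/n₁) = √(0.3267·0.6733/101) = 0.04667; SE₂ = √(0.6673·0.3327/508) = 0.02091.
Independent samples: SE of the difference = √(SE₁² + SE₂²) = √(0.0021780889 + 0.0004372281) = 0.05114.
z* for 95% confidence is 1.960, so the margin of error is 1.960 × 0.05114 = 0.10023.
Point estimate p̂₁ − p̂₂ = 0.3267 − 0.6673 = -0.3406.
-0.3406 ± 0.10023 → (-0.4408, -0.2404).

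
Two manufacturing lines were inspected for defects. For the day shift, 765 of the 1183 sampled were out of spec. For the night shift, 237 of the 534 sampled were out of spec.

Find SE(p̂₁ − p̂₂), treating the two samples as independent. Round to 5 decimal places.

First, p̂₁ = 765/1183 = 0.6467; p̂₂ = 237/534 = 0.4438.
The two standard errors are √(0.6467×0.3533/1183) = 0.01390 and √(0.4438×0.5562/534) = 0.02150.
Because the samples are independent, SE_diff = √(0.01390² + 0.02150²) = 0.02560.

0.02560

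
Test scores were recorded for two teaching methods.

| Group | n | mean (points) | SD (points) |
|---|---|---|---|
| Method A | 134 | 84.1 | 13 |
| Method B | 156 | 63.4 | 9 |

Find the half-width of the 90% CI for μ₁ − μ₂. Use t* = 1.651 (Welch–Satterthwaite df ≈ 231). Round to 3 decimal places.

2.203

Standard errors of each mean: 13/√134 = 1.1230 and 9/√156 = 0.7206.
SE(x̄₁ − x̄₂) = √(1.1230² + 0.7206²) = 1.3343 for independent samples with unequal variances.
With t* = 1.651, the margin is 1.651 × 1.3343 = 2.2029.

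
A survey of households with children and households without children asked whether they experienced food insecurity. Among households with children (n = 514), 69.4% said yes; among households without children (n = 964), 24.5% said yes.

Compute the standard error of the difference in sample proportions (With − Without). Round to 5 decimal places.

0.02460

SE₁ = √(p̂₁(1−p̂₁)/n₁) = √(0.6940·0.3060/514) = 0.02033; SE₂ = √(0.2450·0.7550/964) = 0.01385.
Independent samples: SE of the difference = √(SE₁² + SE₂²) = √(0.0004133089 + 0.0001918225) = 0.02460.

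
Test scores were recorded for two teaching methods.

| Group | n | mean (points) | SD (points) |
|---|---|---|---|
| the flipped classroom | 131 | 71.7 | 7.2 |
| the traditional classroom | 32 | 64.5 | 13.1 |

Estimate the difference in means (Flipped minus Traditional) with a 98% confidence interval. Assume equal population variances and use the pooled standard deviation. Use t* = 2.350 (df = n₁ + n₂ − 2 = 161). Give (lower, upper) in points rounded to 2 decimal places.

(3.19, 11.21)

s_p = √[((n₁−1)s₁² + (n₂−1)s₂²)/(n₁+n₂−2)] = √[(130·7.2² + 31·13.1²)/161] = 8.6546.
SE = 8.6546·√(1/131 + 1/32) = 1.7066.
With t* = 2.350, margin = 2.350 × 1.7066 = 4.0105.
x̄₁ − x̄₂ = 71.7 − 64.5 = 7.2000; interval 7.2000 ± 4.0105 = (3.19, 11.21).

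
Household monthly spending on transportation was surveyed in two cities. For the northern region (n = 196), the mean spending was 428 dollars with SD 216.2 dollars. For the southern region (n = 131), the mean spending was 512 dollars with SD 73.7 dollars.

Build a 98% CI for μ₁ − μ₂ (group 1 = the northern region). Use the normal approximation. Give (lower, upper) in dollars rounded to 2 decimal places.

(-122.92, -45.08)

Standard errors of each mean: 216.2/√196 = 15.4429 and 73.7/√131 = 6.4392.
SE(x̄₁ − x̄₂) = √(15.4429² + 6.4392²) = 16.7316 for independent samples with unequal variances.
With z* = 2.326, the margin is 2.326 × 16.7316 = 38.9177.
x̄₁ − x̄₂ = 428 − 512 = -84.0000; the interval is -84.0000 ± 38.9177 = (-122.92, -45.08).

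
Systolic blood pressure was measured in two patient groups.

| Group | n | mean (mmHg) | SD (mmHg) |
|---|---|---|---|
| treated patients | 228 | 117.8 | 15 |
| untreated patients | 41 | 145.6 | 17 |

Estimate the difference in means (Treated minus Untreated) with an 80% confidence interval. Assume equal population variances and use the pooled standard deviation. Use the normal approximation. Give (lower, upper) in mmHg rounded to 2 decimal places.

Pooled variance s_p² = [227·15² + 40·17²] / (228+41−2) = 234.5880, so s_p = 15.3163.
SE_diff = s_p·√(1/n₁ + 1/n₂) = 15.3163·√(1/228 + 1/41) = 2.5982.
z* = 1.282; margin = 1.282 × 2.5982 = 3.3309.
Difference = 117.8 − 145.6 = -27.8000.
-27.8000 ± 3.3309 → (-31.13, -24.47).

(-31.13, -24.47)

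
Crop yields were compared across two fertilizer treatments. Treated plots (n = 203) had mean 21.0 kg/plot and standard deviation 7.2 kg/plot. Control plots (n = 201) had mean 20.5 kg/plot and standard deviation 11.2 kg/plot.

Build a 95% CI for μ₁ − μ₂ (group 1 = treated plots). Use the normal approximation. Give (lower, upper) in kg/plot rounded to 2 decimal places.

Standard errors of each mean: 7.2/√203 = 0.5053 and 11.2/√201 = 0.7900.
SE(x̄₁ − x̄₂) = √(0.5053² + 0.7900²) = 0.9378 for independent samples with unequal variances.
With z* = 1.960, the margin is 1.960 × 0.9378 = 1.8381.
x̄₁ − x̄₂ = 21.0 − 20.5 = 0.5000; the interval is 0.5000 ± 1.8381 = (-1.34, 2.34).

(-1.34, 2.34)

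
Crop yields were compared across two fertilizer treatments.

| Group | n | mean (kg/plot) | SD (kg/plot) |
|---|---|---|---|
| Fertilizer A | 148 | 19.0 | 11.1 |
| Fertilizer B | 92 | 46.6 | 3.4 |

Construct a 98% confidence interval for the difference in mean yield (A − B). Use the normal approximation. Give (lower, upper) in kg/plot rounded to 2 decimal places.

(-29.88, -25.32)

Standard errors of each mean: 11.1/√148 = 0.9124 and 3.4/√92 = 0.3545.
SE(x̄₁ − x̄₂) = √(0.9124² + 0.3545²) = 0.9788 for independent samples with unequal variances.
With z* = 2.326, the margin is 2.326 × 0.9788 = 2.2767.
x̄₁ − x̄₂ = 19.0 − 46.6 = -27.6000; the interval is -27.6000 ± 2.2767 = (-29.88, -25.32).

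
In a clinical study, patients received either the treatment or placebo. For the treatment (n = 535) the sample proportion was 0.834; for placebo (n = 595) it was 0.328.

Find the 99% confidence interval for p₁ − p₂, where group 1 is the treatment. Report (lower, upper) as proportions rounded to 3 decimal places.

(0.441, 0.571)

The two standard errors are √(0.8340×0.1660/535) = 0.01609 and √(0.3280×0.6720/595) = 0.01925.
Because the samples are independent, SE_diff = √(0.01609² + 0.01925²) = 0.02509.
Using z* = 2.576 for 99%, ME = 2.576 × 0.02509 = 0.06463.
p̂₁ − p̂₂ = 0.5060; interval 0.5060 ± 0.06463 gives (0.441, 0.571).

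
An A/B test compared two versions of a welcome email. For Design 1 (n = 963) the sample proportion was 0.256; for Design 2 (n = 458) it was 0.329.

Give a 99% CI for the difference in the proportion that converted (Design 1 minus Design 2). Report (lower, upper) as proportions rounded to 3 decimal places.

The two standard errors are √(0.2560×0.7440/963) = 0.01406 and √(0.3290×0.6710/458) = 0.02195.
Because the samples are independent, SE_diff = √(0.01406² + 0.02195²) = 0.02607.
Using z* = 2.576 for 99%, ME = 2.576 × 0.02607 = 0.06716.
p̂₁ − p̂₂ = -0.0730; interval -0.0730 ± 0.06716 gives (-0.140, -0.006).

(-0.140, -0.006)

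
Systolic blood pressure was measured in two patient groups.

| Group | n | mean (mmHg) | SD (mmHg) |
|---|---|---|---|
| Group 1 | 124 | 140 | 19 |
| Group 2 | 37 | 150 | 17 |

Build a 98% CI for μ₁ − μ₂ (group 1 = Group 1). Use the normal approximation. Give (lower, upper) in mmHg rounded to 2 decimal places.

SE₁ = s₁/√n₁ = 19/√124 = 1.7063; SE₂ = 17/√37 = 2.7948.
Independent samples, unequal variances: SE_diff = √(SE₁² + SE₂²) = √(2.91145969 + 7.81090704) = 3.2745.
z* = 2.326, so margin of error = 2.326 × 3.2745 = 7.6165.
Difference in means = 140 − 150 = -10.0000.
-10.0000 ± 7.6165 → (-17.62, -2.38).

(-17.62, -2.38)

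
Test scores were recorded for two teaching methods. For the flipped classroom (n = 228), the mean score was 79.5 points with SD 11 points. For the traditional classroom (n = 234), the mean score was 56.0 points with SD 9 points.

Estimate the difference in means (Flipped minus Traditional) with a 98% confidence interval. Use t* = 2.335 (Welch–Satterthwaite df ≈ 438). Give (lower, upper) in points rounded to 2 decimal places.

SE₁ = s₁/√n₁ = 11/√228 = 0.7285; SE₂ = 9/√234 = 0.5883.
Independent samples, unequal variances: SE_diff = √(SE₁² + SE₂²) = √(0.53071225 + 0.34609689) = 0.9364.
t* = 2.335, so margin of error = 2.335 × 0.9364 = 2.1865.
Difference in means = 79.5 − 56.0 = 23.5000.
23.5000 ± 2.1865 → (21.31, 25.69).

(21.31, 25.69)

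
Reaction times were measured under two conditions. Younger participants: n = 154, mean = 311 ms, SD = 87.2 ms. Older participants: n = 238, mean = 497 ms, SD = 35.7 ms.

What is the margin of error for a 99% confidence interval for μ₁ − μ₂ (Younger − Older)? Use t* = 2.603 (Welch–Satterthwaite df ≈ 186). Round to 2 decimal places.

Per-group SEs: s₁/√n₁ = 87.2/√154 = 7.0268, s₂/√n₂ = 35.7/√238 = 2.3141.
Unpooled SE of the difference: √(49.37591824 + 5.35505881) = 7.3980.
Margin of error = t* · SE = 2.603 × 7.3980 = 19.2570.

19.26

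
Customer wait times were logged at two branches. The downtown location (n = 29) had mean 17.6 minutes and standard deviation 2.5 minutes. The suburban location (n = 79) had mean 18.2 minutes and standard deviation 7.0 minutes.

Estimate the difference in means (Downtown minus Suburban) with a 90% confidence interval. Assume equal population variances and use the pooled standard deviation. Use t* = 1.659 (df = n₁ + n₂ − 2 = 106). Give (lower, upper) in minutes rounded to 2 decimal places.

(-2.81, 1.61)

s_p = √[((n₁−1)s₁² + (n₂−1)s₂²)/(n₁+n₂−2)] = √[(28·2.5² + 78·7.0²)/106] = 6.1406.
SE = 6.1406·√(1/29 + 1/79) = 1.3332.
With t* = 1.659, margin = 1.659 × 1.3332 = 2.2118.
x̄₁ − x̄₂ = 17.6 − 18.2 = -0.6000; interval -0.6000 ± 2.2118 = (-2.81, 1.61).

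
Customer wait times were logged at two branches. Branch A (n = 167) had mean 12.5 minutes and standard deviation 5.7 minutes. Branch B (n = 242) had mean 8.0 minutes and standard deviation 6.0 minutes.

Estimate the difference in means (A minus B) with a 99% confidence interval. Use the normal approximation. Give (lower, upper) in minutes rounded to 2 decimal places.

(2.99, 6.01)

SE₁ = s₁/√n₁ = 5.7/√167 = 0.4411; SE₂ = 6.0/√242 = 0.3857.
Independent samples, unequal variances: SE_diff = √(SE₁² + SE₂²) = √(0.19456921 + 0.14876449) = 0.5859.
z* = 2.576, so margin of error = 2.576 × 0.5859 = 1.5093.
Difference in means = 12.5 − 8.0 = 4.5000.
4.5000 ± 1.5093 → (2.99, 6.01).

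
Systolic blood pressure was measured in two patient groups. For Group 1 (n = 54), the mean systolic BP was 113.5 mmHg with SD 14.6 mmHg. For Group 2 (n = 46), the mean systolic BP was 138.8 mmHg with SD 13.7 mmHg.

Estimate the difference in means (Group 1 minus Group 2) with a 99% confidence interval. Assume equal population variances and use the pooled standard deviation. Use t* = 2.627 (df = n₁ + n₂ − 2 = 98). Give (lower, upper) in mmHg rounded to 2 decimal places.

(-32.78, -17.82)

Pooled variance s_p² = [53·14.6² + 45·13.7²] / (54+46−2) = 201.4646, so s_p = 14.1938.
SE_diff = s_p·√(1/n₁ + 1/n₂) = 14.1938·√(1/54 + 1/46) = 2.8479.
t* = 2.627; margin = 2.627 × 2.8479 = 7.4814.
Difference = 113.5 − 138.8 = -25.3000.
-25.3000 ± 7.4814 → (-32.78, -17.82).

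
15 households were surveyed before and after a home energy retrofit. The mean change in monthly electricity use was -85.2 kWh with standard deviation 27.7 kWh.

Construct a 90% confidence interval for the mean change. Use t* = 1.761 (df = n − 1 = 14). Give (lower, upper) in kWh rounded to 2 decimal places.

(-97.79, -72.61)

This is a matched-pairs design, so SE = s_d/√n = 27.7/√15 = 7.1521.
Margin = 1.761 × 7.1521 = 12.5948; the interval is -85.2 ± 12.5948 = (-97.79, -72.61).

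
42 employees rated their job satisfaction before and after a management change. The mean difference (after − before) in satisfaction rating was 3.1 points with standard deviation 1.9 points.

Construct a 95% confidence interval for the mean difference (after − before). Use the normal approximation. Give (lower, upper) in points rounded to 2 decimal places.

(2.53, 3.67)

This is a matched-pairs design, so SE = s_d/√n = 1.9/√42 = 0.2932.
Margin = 1.960 × 0.2932 = 0.5747; the interval is 3.1 ± 0.5747 = (2.53, 3.67).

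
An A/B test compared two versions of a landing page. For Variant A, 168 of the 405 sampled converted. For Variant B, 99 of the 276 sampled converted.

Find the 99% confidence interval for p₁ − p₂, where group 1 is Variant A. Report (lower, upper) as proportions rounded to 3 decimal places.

Sample proportions: 168/405 = 0.4148, 99/276 = 0.3587.
Each SE is √(p̂(1−p̂)/n): √(0.4148·0.5852/405) = 0.02448 and √(0.3587·0.6413/276) = 0.02887.
SE(p̂₁ − p̂₂) = √(SE₁² + SE₂²) = √(0.0005992704 + 0.0008334769) = 0.03785, since the two samples are independent.
At 99% confidence z* = 2.576; margin = 2.576 × 0.03785 = 0.09750.
The difference is 0.4148 − 0.3587 = 0.0561, so the interval is 0.0561 ± 0.09750 = (-0.041, 0.154).

(-0.041, 0.154)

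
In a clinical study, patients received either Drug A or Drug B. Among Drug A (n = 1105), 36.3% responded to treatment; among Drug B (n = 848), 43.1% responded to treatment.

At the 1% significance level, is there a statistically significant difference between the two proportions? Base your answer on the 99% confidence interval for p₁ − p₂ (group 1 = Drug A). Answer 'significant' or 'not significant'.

significant

SE₁ = √(p̂₁(1−p̂₁)/n₁) = √(0.3630·0.6370/1105) = 0.01447; SE₂ = √(0.4310·0.5690/848) = 0.01701.
Independent samples: SE of the difference = √(SE₁² + SE₂²) = √(0.0002093809 + 0.0002893401) = 0.02233.
z* for 99% confidence is 2.576, so the margin of error is 2.576 × 0.02233 = 0.05752.
Point estimate p̂₁ − p̂₂ = 0.3630 − 0.4310 = -0.0680.
-0.0680 ± 0.05752 → (-0.12552, -0.01048).
The interval (-0.12552, -0.01048) does not contain 0, so the difference is significant.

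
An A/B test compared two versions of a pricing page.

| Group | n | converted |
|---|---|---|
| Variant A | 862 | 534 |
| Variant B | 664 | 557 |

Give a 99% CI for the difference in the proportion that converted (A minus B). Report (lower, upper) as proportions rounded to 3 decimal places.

(-0.276, -0.163)

First, p̂₁ = 534/862 = 0.6195; p̂₂ = 557/664 = 0.8389.
The two standard errors are √(0.6195×0.3805/862) = 0.01654 and √(0.8389×0.1611/664) = 0.01427.
Because the samples are independent, SE_diff = √(0.01654² + 0.01427²) = 0.02185.
Using z* = 2.576 for 99%, ME = 2.576 × 0.02185 = 0.05629.
p̂₁ − p̂₂ = -0.2194; interval -0.2194 ± 0.05629 gives (-0.276, -0.163).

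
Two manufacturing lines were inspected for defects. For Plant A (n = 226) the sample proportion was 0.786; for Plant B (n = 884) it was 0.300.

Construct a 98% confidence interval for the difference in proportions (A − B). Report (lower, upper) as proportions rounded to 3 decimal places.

Each SE is √(p̂(1−p̂)/n): √(0.7860·0.2140/226) = 0.02728 and √(0.3000·0.7000/884) = 0.01541.
SE(p̂₁ − p̂₂) = √(SE₁² + SE₂²) = √(0.0007441984 + 0.0002374681) = 0.03133, since the two samples are independent.
At 98% confidence z* = 2.326; margin = 2.326 × 0.03133 = 0.07287.
The difference is 0.7860 − 0.3000 = 0.4860, so the interval is 0.4860 ± 0.07287 = (0.413, 0.559).

(0.413, 0.559)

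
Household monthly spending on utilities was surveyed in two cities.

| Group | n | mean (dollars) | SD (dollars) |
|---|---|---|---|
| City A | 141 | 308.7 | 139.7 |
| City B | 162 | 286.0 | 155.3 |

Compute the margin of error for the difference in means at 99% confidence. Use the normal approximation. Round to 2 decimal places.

Standard errors of each mean: 139.7/√141 = 11.7649 and 155.3/√162 = 12.2015.
SE(x̄₁ − x̄₂) = √(11.7649² + 12.2015²) = 16.9496 for independent samples with unequal variances.
With z* = 2.576, the margin is 2.576 × 16.9496 = 43.6622.

43.66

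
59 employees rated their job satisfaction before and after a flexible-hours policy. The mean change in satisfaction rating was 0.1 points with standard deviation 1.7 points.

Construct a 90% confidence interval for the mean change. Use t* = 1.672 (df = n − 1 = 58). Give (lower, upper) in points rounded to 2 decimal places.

(-0.27, 0.47)

This is a matched-pairs design, so SE = s_d/√n = 1.7/√59 = 0.2213.
Margin = 1.672 × 0.2213 = 0.3700; the interval is 0.1 ± 0.3700 = (-0.27, 0.47).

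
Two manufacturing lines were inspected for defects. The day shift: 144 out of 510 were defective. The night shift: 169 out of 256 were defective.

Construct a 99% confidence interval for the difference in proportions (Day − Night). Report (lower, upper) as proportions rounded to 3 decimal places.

(-0.470, -0.286)

Sample proportions: 144/510 = 0.2824, 169/256 = 0.6602.
Each SE is √(p̂(1−p̂)/n): √(0.2824·0.7176/510) = 0.01993 and √(0.6602·0.3398/256) = 0.02960.
SE(p̂₁ − p̂₂) = √(SE₁² + SE₂²) = √(0.0003972049 + 0.00087616) = 0.03568, since the two samples are independent.
At 99% confidence z* = 2.576; margin = 2.576 × 0.03568 = 0.09191.
The difference is 0.2824 − 0.6602 = -0.3778, so the interval is -0.3778 ± 0.09191 = (-0.470, -0.286).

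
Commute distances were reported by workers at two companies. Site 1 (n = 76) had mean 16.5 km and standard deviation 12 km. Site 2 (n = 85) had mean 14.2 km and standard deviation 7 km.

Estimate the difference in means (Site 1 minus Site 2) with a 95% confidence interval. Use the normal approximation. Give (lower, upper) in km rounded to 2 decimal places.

Per-group SEs: s₁/√n₁ = 12/√76 = 1.3765, s₂/√n₂ = 7/√85 = 0.7593.
Unpooled SE of the difference: √(1.89475225 + 0.57653649) = 1.5720.
Margin of error = z* · SE = 1.960 × 1.5720 = 3.0811.
x̄₁ − x̄₂ = 16.5 − 14.2 = 2.3000.
CI: 2.3000 ± 3.0811 = (-0.78, 5.38).

(-0.78, 5.38)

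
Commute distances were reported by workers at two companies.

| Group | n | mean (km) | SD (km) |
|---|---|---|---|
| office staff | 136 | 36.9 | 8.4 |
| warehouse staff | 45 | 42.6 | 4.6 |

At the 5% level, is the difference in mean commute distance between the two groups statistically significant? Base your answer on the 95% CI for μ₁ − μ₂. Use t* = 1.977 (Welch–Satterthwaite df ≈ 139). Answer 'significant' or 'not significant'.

significant

Standard errors of each mean: 8.4/√136 = 0.7203 and 4.6/√45 = 0.6857.
SE(x̄₁ − x̄₂) = √(0.7203² + 0.6857²) = 0.9945 for independent samples with unequal variances.
With t* = 1.977, the margin is 1.977 × 0.9945 = 1.9661.
x̄₁ − x̄₂ = 36.9 − 42.6 = -5.7000; the interval is -5.7000 ± 1.9661 = (-7.6661, -3.7339).
The interval (-7.6661, -3.7339) does not contain 0, so the difference is significant.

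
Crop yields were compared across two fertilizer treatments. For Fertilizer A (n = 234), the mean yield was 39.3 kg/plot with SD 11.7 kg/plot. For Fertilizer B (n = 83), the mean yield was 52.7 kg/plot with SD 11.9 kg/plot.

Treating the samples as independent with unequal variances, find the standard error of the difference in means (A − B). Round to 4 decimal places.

Standard errors of each mean: 11.7/√234 = 0.7649 and 11.9/√83 = 1.3062.
SE(x̄₁ − x̄₂) = √(0.7649² + 1.3062²) = 1.5137 for independent samples with unequal variances.

1.5137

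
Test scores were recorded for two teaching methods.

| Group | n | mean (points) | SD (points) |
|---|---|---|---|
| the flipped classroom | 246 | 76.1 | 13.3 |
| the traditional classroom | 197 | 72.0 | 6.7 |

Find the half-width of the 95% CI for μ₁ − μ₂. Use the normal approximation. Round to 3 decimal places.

1.907

SE₁ = s₁/√n₁ = 13.3/√246 = 0.8480; SE₂ = 6.7/√197 = 0.4774.
Independent samples, unequal variances: SE_diff = √(SE₁² + SE₂²) = √(0.719104 + 0.22791076) = 0.9731.
z* = 1.960, so margin of error = 1.960 × 0.9731 = 1.9073.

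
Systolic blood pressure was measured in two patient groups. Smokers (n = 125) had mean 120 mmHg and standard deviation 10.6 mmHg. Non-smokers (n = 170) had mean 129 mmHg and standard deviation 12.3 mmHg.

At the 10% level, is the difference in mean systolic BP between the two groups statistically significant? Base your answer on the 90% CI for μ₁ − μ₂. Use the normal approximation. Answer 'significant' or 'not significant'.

significant

SE₁ = s₁/√n₁ = 10.6/√125 = 0.9481; SE₂ = 12.3/√170 = 0.9434.
Independent samples, unequal variances: SE_diff = √(SE₁² + SE₂²) = √(0.89889361 + 0.89000356) = 1.3375.
z* = 1.645, so margin of error = 1.645 × 1.3375 = 2.2002.
Difference in means = 120 − 129 = -9.0000.
-9.0000 ± 2.2002 → (-11.2002, -6.7998).
The interval (-11.2002, -6.7998) does not contain 0, so the difference is significant.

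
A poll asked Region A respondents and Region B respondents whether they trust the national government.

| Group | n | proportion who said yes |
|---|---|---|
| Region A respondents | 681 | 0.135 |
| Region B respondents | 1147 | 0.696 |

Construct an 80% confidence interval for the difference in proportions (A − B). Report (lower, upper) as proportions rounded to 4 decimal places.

(-0.5852, -0.5368)

Each SE is √(p̂(1−p̂)/n): √(0.1350·0.8650/681) = 0.01309 and √(0.6960·0.3040/1147) = 0.01358.
SE(p̂₁ − p̂₂) = √(SE₁² + SE₂²) = √(0.0001713481 + 0.0001844164) = 0.01886, since the two samples are independent.
At 80% confidence z* = 1.282; margin = 1.282 × 0.01886 = 0.02418.
The difference is 0.1350 − 0.6960 = -0.5610, so the interval is -0.5610 ± 0.02418 = (-0.5852, -0.5368).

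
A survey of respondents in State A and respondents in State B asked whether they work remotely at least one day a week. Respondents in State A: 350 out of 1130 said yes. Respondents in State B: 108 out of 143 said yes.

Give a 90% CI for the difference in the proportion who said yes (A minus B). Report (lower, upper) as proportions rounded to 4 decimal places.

First, p̂₁ = 350/1130 = 0.3097; p̂₂ = 108/143 = 0.7552.
The two standard errors are √(0.3097×0.6903/1130) = 0.01375 and √(0.7552×0.2448/143) = 0.03596.
Because the samples are independent, SE_diff = √(0.01375² + 0.03596²) = 0.03850.
Using z* = 1.645 for 90%, ME = 1.645 × 0.03850 = 0.06333.
p̂₁ − p̂₂ = -0.4455; interval -0.4455 ± 0.06333 gives (-0.5088, -0.3822).

(-0.5088, -0.3822)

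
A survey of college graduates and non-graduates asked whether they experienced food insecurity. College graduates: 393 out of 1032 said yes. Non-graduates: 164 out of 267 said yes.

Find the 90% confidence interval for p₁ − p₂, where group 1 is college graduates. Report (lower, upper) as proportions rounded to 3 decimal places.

(-0.288, -0.178)

p̂₁ = 393/1032 = 0.3808 and p̂₂ = 164/267 = 0.6142.
SE₁ = √(p̂₁(1−p̂₁)/n₁) = √(0.3808·0.6192/1032) = 0.01512; SE₂ = √(0.6142·0.3858/267) = 0.02979.
Independent samples: SE of the difference = √(SE₁² + SE₂²) = √(0.0002286144 + 0.0008874441) = 0.03341.
z* for 90% confidence is 1.645, so the margin of error is 1.645 × 0.03341 = 0.05496.
Point estimate p̂₁ − p̂₂ = 0.3808 − 0.6142 = -0.2334.
-0.2334 ± 0.05496 → (-0.288, -0.178).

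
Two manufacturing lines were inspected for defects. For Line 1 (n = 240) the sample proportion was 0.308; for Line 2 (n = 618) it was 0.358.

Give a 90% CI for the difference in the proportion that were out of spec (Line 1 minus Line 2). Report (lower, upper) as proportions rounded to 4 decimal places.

(-0.1084, 0.0084)

The two standard errors are √(0.3080×0.6920/240) = 0.02980 and √(0.3580×0.6420/618) = 0.01928.
Because the samples are independent, SE_diff = √(0.02980² + 0.01928²) = 0.03549.
Using z* = 1.645 for 90%, ME = 1.645 × 0.03549 = 0.05838.
p̂₁ − p̂₂ = -0.0500; interval -0.0500 ± 0.05838 gives (-0.1084, 0.0084).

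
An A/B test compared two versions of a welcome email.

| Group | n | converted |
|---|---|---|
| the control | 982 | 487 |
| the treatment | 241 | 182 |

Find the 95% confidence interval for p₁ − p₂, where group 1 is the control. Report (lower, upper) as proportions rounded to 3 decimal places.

First, p̂₁ = 487/982 = 0.4959; p̂₂ = 182/241 = 0.7552.
The two standard errors are √(0.4959×0.5041/982) = 0.01596 and √(0.7552×0.2448/241) = 0.02770.
Because the samples are independent, SE_diff = √(0.01596² + 0.02770²) = 0.03197.
Using z* = 1.960 for 95%, ME = 1.960 × 0.03197 = 0.06266.
p̂₁ − p̂₂ = -0.2593; interval -0.2593 ± 0.06266 gives (-0.322, -0.197).

(-0.322, -0.197)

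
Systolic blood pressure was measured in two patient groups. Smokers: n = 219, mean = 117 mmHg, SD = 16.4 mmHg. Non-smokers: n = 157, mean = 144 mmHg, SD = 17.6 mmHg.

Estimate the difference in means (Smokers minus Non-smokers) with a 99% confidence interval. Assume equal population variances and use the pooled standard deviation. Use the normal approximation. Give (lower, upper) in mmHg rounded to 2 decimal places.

s_p = √[((n₁−1)s₁² + (n₂−1)s₂²)/(n₁+n₂−2)] = √[(218·16.4² + 156·17.6²)/374] = 16.9109.
SE = 16.9109·√(1/219 + 1/157) = 1.7684.
With z* = 2.576, margin = 2.576 × 1.7684 = 4.5554.
x̄₁ − x̄₂ = 117 − 144 = -27.0000; interval -27.0000 ± 4.5554 = (-31.56, -22.44).

(-31.56, -22.44)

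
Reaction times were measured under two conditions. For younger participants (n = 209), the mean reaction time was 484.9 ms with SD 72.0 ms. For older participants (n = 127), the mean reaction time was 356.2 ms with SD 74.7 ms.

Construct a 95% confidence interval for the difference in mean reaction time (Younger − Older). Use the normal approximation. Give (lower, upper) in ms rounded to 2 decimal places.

(112.45, 144.95)

SE₁ = s₁/√n₁ = 72.0/√209 = 4.9803; SE₂ = 74.7/√127 = 6.6286.
Independent samples, unequal variances: SE_diff = √(SE₁² + SE₂²) = √(24.80338809 + 43.93833796) = 8.2911.
z* = 1.960, so margin of error = 1.960 × 8.2911 = 16.2506.
Difference in means = 484.9 − 356.2 = 128.7000.
128.7000 ± 16.2506 → (112.45, 144.95).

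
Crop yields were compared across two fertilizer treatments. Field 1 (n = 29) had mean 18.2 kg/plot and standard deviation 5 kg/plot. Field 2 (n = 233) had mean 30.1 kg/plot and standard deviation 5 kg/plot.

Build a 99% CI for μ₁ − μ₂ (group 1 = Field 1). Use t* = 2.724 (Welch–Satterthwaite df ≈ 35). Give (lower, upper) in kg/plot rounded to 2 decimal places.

(-14.58, -9.22)

Per-group SEs: s₁/√n₁ = 5/√29 = 0.9285, s₂/√n₂ = 5/√233 = 0.3276.
Unpooled SE of the difference: √(0.86211225 + 0.10732176) = 0.9846.
Margin of error = t* · SE = 2.724 × 0.9846 = 2.6821.
x̄₁ − x̄₂ = 18.2 − 30.1 = -11.9000.
CI: -11.9000 ± 2.6821 = (-14.58, -9.22).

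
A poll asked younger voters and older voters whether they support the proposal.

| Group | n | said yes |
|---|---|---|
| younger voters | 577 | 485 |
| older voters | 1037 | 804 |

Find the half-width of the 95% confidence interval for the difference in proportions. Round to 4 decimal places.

0.0392

First, p̂₁ = 485/577 = 0.8406; p̂₂ = 804/1037 = 0.7753.
The two standard errors are √(0.8406×0.1594/577) = 0.01524 and √(0.7753×0.2247/1037) = 0.01296.
Because the samples are independent, SE_diff = √(0.01524² + 0.01296²) = 0.02001.
Using z* = 1.960 for 95%, ME = 1.960 × 0.02001 = 0.03922.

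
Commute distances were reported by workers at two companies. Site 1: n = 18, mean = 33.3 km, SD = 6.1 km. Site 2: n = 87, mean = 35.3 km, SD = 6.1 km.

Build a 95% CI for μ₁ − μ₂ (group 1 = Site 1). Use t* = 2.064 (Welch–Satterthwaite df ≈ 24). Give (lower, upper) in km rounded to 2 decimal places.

(-5.26, 1.26)

SE₁ = s₁/√n₁ = 6.1/√18 = 1.4378; SE₂ = 6.1/√87 = 0.6540.
Independent samples, unequal variances: SE_diff = √(SE₁² + SE₂²) = √(2.06726884 + 0.427716) = 1.5796.
t* = 2.064, so margin of error = 2.064 × 1.5796 = 3.2603.
Difference in means = 33.3 − 35.3 = -2.0000.
-2.0000 ± 3.2603 → (-5.26, 1.26).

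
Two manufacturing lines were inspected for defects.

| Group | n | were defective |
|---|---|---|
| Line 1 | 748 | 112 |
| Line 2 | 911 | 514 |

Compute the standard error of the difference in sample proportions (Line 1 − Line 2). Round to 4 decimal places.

0.0210

p̂₁ = 112/748 = 0.1497 and p̂₂ = 514/911 = 0.5642.
SE₁ = √(p̂₁(1−p̂₁)/n₁) = √(0.1497·0.8503/748) = 0.01305; SE₂ = √(0.5642·0.4358/911) = 0.01643.
Independent samples: SE of the difference = √(SE₁² + SE₂²) = √(0.0001703025 + 0.0002699449) = 0.02098.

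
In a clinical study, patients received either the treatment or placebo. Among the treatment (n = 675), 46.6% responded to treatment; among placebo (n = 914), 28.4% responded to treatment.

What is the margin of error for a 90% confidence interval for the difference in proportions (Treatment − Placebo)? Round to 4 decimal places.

Each SE is √(p̂(1−p̂)/n): √(0.4660·0.5340/675) = 0.01920 and √(0.2840·0.7160/914) = 0.01492.
SE(p̂₁ − p̂₂) = √(SE₁² + SE₂²) = √(0.00036864 + 0.0002226064) = 0.02432, since the two samples are independent.
At 90% confidence z* = 1.645; margin = 1.645 × 0.02432 = 0.04001.

0.0400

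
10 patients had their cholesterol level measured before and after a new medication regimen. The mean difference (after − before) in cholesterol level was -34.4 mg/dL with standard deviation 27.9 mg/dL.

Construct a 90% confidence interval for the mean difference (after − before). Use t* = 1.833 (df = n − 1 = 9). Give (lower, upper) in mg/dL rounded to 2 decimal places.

This is a matched-pairs design, so SE = s_d/√n = 27.9/√10 = 8.8228.
Margin = 1.833 × 8.8228 = 16.1722; the interval is -34.4 ± 16.1722 = (-50.57, -18.23).

(-50.57, -18.23)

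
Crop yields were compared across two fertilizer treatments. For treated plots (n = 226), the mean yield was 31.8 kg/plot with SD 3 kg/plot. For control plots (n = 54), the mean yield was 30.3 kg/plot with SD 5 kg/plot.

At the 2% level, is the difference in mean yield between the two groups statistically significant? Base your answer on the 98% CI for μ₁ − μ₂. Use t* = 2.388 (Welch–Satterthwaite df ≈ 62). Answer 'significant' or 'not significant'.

Standard errors of each mean: 3/√226 = 0.1996 and 5/√54 = 0.6804.
SE(x̄₁ − x̄₂) = √(0.1996² + 0.6804²) = 0.7091 for independent samples with unequal variances.
With t* = 2.388, the margin is 2.388 × 0.7091 = 1.6933.
x̄₁ − x̄₂ = 31.8 − 30.3 = 1.5000; the interval is 1.5000 ± 1.6933 = (-0.1933, 3.1933).
The interval (-0.1933, 3.1933) contains 0, so the difference is not significant.

not significant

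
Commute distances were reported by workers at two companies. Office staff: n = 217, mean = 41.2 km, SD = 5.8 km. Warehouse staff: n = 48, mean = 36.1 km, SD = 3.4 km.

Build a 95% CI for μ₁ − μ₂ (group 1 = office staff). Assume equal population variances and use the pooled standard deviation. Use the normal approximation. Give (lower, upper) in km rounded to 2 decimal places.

(3.40, 6.80)

Pooled variance s_p² = [216·5.8² + 47·3.4²] / (217+48−2) = 29.6941, so s_p = 5.4492.
SE_diff = s_p·√(1/n₁ + 1/n₂) = 5.4492·√(1/217 + 1/48) = 0.8692.
z* = 1.960; margin = 1.960 × 0.8692 = 1.7036.
Difference = 41.2 − 36.1 = 5.1000.
5.1000 ± 1.7036 → (3.40, 6.80).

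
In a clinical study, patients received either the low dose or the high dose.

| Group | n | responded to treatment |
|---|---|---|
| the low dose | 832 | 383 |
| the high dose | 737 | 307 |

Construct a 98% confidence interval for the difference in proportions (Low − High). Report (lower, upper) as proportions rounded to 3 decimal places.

(-0.015, 0.102)

First, p̂₁ = 383/832 = 0.4603; p̂₂ = 307/737 = 0.4166.
The two standard errors are √(0.4603×0.5397/832) = 0.01728 and √(0.4166×0.5834/737) = 0.01816.
Because the samples are independent, SE_diff = √(0.01728² + 0.01816²) = 0.02507.
Using z* = 2.326 for 98%, ME = 2.326 × 0.02507 = 0.05831.
p̂₁ − p̂₂ = 0.0437; interval 0.0437 ± 0.05831 gives (-0.015, 0.102).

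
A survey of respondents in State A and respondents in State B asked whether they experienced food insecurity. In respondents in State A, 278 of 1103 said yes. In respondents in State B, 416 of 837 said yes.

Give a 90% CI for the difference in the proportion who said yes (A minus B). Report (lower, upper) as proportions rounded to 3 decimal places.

First, p̂₁ = 278/1103 = 0.2520; p̂₂ = 416/837 = 0.4970.
The two standard errors are √(0.2520×0.7480/1103) = 0.01307 and √(0.4970×0.5030/837) = 0.01728.
Because the samples are independent, SE_diff = √(0.01307² + 0.01728²) = 0.02167.
Using z* = 1.645 for 90%, ME = 1.645 × 0.02167 = 0.03565.
p̂₁ − p̂₂ = -0.2450; interval -0.2450 ± 0.03565 gives (-0.281, -0.209).

(-0.281, -0.209)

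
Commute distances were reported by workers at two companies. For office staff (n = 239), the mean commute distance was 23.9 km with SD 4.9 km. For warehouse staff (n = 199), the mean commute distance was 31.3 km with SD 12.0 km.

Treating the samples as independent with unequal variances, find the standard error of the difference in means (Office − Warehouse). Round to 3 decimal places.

Per-group SEs: s₁/√n₁ = 4.9/√239 = 0.3170, s₂/√n₂ = 12.0/√199 = 0.8507.
Unpooled SE of the difference: √(0.100489 + 0.72369049) = 0.9078.

0.908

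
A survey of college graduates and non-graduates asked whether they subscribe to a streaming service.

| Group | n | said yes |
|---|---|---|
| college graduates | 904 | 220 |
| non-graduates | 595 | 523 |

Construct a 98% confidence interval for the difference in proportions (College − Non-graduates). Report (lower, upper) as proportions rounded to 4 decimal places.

(-0.6811, -0.5901)

p̂₁ = 220/904 = 0.2434 and p̂₂ = 523/595 = 0.8790.
SE₁ = √(p̂₁(1−p̂₁)/n₁) = √(0.2434·0.7566/904) = 0.01427; SE₂ = √(0.8790·0.1210/595) = 0.01337.
Independent samples: SE of the difference = √(SE₁² + SE₂²) = √(0.0002036329 + 0.0001787569) = 0.01955.
z* for 98% confidence is 2.326, so the margin of error is 2.326 × 0.01955 = 0.04547.
Point estimate p̂₁ − p̂₂ = 0.2434 − 0.8790 = -0.6356.
-0.6356 ± 0.04547 → (-0.6811, -0.5901).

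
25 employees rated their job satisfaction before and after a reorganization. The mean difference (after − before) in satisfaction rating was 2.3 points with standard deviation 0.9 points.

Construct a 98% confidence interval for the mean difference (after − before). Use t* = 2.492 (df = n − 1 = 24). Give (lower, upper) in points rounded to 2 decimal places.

Paired design: SE = s_d/√n = 0.9/√25 = 0.1800.
t* = 2.492; margin of error = 2.492 × 0.1800 = 0.4486.
2.3 ± 0.4486 → (1.85, 2.75).

(1.85, 2.75)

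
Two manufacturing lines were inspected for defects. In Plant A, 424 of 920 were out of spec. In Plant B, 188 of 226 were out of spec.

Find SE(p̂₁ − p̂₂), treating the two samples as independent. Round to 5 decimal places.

p̂₁ = 424/920 = 0.4609 and p̂₂ = 188/226 = 0.8319.
SE₁ = √(p̂₁(1−p̂₁)/n₁) = √(0.4609·0.5391/920) = 0.01643; SE₂ = √(0.8319·0.1681/226) = 0.02488.
Independent samples: SE of the difference = √(SE₁² + SE₂²) = √(0.0002699449 + 0.0006190144) = 0.02982.

0.02982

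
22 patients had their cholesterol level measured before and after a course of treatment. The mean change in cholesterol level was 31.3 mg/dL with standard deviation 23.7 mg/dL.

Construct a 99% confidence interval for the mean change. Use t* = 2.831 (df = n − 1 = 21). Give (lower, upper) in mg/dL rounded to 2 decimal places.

This is a matched-pairs design, so SE = s_d/√n = 23.7/√22 = 5.0529.
Margin = 2.831 × 5.0529 = 14.3048; the interval is 31.3 ± 14.3048 = (17.00, 45.60).

(17.00, 45.60)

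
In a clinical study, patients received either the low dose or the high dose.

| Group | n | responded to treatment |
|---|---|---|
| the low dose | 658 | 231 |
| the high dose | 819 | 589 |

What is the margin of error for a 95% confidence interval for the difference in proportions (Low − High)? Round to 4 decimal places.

0.0477

p̂₁ = 231/658 = 0.3511 and p̂₂ = 589/819 = 0.7192.
SE₁ = √(p̂₁(1−p̂₁)/n₁) = √(0.3511·0.6489/658) = 0.01861; SE₂ = √(0.7192·0.2808/819) = 0.01570.
Independent samples: SE of the difference = √(SE₁² + SE₂²) = √(0.0003463321 + 0.00024649) = 0.02435.
z* for 95% confidence is 1.960, so the margin of error is 1.960 × 0.02435 = 0.04773.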